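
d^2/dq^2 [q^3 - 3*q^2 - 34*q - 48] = 6*q - 6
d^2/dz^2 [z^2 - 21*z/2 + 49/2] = 2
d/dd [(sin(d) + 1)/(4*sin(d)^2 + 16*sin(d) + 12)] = -cos(d)/(4*(sin(d) + 3)^2)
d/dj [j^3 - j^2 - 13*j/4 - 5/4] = 3*j^2 - 2*j - 13/4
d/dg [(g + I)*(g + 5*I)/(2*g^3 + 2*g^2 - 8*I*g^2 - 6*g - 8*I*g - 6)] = (-g^4 - 12*I*g^3 + g^2*(-12 - 10*I) + g*(4 - 40*I) - 15 - 38*I)/(2*g^6 + g^5*(4 - 16*I) + g^4*(-42 - 32*I) + g^3*(-88 + 32*I) + g^2*(-26 + 96*I) + g*(36 + 48*I) + 18)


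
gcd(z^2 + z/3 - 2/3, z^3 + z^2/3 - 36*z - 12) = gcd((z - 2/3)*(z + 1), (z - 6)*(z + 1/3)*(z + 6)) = 1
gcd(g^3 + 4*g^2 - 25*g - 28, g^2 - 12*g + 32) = g - 4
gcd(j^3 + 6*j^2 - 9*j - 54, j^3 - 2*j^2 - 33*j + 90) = j^2 + 3*j - 18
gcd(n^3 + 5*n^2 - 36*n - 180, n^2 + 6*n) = n + 6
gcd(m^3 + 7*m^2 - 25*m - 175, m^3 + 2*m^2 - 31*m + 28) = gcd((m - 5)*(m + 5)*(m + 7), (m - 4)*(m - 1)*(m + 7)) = m + 7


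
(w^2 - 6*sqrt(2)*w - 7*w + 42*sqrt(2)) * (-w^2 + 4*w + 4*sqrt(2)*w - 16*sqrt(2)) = -w^4 + 11*w^3 + 10*sqrt(2)*w^3 - 110*sqrt(2)*w^2 - 76*w^2 + 280*sqrt(2)*w + 528*w - 1344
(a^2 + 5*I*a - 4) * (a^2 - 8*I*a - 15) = a^4 - 3*I*a^3 + 21*a^2 - 43*I*a + 60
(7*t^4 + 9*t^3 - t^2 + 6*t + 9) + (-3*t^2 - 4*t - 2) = 7*t^4 + 9*t^3 - 4*t^2 + 2*t + 7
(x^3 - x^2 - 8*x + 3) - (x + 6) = x^3 - x^2 - 9*x - 3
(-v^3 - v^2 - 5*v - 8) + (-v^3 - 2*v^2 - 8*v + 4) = -2*v^3 - 3*v^2 - 13*v - 4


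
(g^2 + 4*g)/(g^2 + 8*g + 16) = g/(g + 4)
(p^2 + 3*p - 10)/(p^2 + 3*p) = (p^2 + 3*p - 10)/(p*(p + 3))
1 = 1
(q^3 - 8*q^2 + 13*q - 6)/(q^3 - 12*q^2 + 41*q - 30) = (q - 1)/(q - 5)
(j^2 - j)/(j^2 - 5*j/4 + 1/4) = 4*j/(4*j - 1)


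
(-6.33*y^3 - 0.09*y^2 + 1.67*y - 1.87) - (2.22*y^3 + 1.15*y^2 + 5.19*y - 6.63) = -8.55*y^3 - 1.24*y^2 - 3.52*y + 4.76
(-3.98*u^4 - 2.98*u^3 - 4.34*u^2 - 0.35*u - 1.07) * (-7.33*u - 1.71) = 29.1734*u^5 + 28.6492*u^4 + 36.908*u^3 + 9.9869*u^2 + 8.4416*u + 1.8297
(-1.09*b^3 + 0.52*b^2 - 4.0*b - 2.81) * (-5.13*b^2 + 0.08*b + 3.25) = 5.5917*b^5 - 2.7548*b^4 + 17.0191*b^3 + 15.7853*b^2 - 13.2248*b - 9.1325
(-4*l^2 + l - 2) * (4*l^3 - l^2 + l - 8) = -16*l^5 + 8*l^4 - 13*l^3 + 35*l^2 - 10*l + 16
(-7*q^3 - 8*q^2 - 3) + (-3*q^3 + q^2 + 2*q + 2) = -10*q^3 - 7*q^2 + 2*q - 1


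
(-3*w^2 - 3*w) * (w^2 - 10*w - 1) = -3*w^4 + 27*w^3 + 33*w^2 + 3*w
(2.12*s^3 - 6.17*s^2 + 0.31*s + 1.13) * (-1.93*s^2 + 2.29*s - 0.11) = -4.0916*s^5 + 16.7629*s^4 - 14.9608*s^3 - 0.7923*s^2 + 2.5536*s - 0.1243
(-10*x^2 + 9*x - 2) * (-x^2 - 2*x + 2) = 10*x^4 + 11*x^3 - 36*x^2 + 22*x - 4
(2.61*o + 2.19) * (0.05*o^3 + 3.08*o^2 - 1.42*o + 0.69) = 0.1305*o^4 + 8.1483*o^3 + 3.039*o^2 - 1.3089*o + 1.5111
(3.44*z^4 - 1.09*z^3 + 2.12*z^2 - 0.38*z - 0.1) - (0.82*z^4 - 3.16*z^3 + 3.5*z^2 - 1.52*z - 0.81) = 2.62*z^4 + 2.07*z^3 - 1.38*z^2 + 1.14*z + 0.71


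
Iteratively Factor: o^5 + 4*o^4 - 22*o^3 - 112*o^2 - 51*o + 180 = (o + 4)*(o^4 - 22*o^2 - 24*o + 45) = (o + 3)*(o + 4)*(o^3 - 3*o^2 - 13*o + 15) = (o - 1)*(o + 3)*(o + 4)*(o^2 - 2*o - 15) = (o - 5)*(o - 1)*(o + 3)*(o + 4)*(o + 3)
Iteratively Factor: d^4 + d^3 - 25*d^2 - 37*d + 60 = (d + 3)*(d^3 - 2*d^2 - 19*d + 20) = (d + 3)*(d + 4)*(d^2 - 6*d + 5) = (d - 5)*(d + 3)*(d + 4)*(d - 1)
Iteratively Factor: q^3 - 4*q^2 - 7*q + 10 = (q + 2)*(q^2 - 6*q + 5) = (q - 5)*(q + 2)*(q - 1)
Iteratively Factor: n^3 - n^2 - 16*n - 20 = (n + 2)*(n^2 - 3*n - 10) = (n + 2)^2*(n - 5)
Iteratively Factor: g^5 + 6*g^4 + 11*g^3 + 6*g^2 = (g + 1)*(g^4 + 5*g^3 + 6*g^2) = (g + 1)*(g + 2)*(g^3 + 3*g^2) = g*(g + 1)*(g + 2)*(g^2 + 3*g) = g^2*(g + 1)*(g + 2)*(g + 3)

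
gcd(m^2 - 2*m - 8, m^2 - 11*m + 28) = m - 4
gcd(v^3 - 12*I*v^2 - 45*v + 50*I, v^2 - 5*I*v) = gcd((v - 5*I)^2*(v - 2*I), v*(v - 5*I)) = v - 5*I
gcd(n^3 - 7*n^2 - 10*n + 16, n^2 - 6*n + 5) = n - 1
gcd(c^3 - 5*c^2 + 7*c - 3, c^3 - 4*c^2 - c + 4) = c - 1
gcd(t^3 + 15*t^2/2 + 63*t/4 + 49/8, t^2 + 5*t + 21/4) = t + 7/2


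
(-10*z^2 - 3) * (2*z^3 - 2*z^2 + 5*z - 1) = -20*z^5 + 20*z^4 - 56*z^3 + 16*z^2 - 15*z + 3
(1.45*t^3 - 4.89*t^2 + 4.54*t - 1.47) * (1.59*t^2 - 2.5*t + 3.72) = 2.3055*t^5 - 11.4001*t^4 + 24.8376*t^3 - 31.8781*t^2 + 20.5638*t - 5.4684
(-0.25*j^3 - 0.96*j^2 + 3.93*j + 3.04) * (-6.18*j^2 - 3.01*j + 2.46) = 1.545*j^5 + 6.6853*j^4 - 22.0128*j^3 - 32.9781*j^2 + 0.5174*j + 7.4784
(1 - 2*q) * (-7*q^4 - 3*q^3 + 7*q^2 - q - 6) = 14*q^5 - q^4 - 17*q^3 + 9*q^2 + 11*q - 6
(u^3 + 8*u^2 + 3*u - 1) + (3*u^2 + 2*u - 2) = u^3 + 11*u^2 + 5*u - 3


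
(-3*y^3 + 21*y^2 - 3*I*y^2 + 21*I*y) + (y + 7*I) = -3*y^3 + 21*y^2 - 3*I*y^2 + y + 21*I*y + 7*I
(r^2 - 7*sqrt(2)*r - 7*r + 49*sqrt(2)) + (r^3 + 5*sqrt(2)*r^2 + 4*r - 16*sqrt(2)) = r^3 + r^2 + 5*sqrt(2)*r^2 - 7*sqrt(2)*r - 3*r + 33*sqrt(2)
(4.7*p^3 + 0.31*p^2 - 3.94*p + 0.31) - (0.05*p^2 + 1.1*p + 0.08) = 4.7*p^3 + 0.26*p^2 - 5.04*p + 0.23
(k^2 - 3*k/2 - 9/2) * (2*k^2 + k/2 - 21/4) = 2*k^4 - 5*k^3/2 - 15*k^2 + 45*k/8 + 189/8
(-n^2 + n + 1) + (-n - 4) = -n^2 - 3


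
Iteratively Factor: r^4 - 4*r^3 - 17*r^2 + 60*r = (r)*(r^3 - 4*r^2 - 17*r + 60) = r*(r + 4)*(r^2 - 8*r + 15) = r*(r - 5)*(r + 4)*(r - 3)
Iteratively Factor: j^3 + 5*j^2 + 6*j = (j)*(j^2 + 5*j + 6) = j*(j + 3)*(j + 2)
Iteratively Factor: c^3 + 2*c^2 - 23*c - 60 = (c + 4)*(c^2 - 2*c - 15) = (c + 3)*(c + 4)*(c - 5)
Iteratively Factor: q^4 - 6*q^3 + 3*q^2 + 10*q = (q)*(q^3 - 6*q^2 + 3*q + 10) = q*(q + 1)*(q^2 - 7*q + 10) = q*(q - 5)*(q + 1)*(q - 2)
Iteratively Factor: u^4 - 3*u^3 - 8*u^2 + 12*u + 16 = (u - 4)*(u^3 + u^2 - 4*u - 4) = (u - 4)*(u - 2)*(u^2 + 3*u + 2) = (u - 4)*(u - 2)*(u + 1)*(u + 2)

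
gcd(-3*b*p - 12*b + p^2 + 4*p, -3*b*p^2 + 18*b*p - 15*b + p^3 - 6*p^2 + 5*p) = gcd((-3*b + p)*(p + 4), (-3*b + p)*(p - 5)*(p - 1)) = -3*b + p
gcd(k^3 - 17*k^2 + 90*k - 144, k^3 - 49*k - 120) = k - 8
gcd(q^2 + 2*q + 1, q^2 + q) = q + 1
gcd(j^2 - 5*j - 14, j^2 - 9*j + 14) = j - 7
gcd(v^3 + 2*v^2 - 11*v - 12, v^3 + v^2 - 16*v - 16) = v^2 + 5*v + 4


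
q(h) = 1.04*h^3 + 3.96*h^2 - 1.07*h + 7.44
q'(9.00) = 322.93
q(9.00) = 1076.73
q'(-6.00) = 63.73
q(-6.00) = -68.22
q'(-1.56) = -5.83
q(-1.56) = 14.80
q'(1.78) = 22.91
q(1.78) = 23.95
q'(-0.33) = -3.34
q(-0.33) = 8.19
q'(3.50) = 64.87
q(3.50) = 96.80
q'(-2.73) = 0.56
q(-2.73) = 18.71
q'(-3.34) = 7.28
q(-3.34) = 16.44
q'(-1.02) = -5.90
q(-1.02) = 11.55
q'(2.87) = 47.36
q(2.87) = 61.57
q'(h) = 3.12*h^2 + 7.92*h - 1.07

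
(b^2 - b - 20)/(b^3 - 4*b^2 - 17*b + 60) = 1/(b - 3)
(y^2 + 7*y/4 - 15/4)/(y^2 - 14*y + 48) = (4*y^2 + 7*y - 15)/(4*(y^2 - 14*y + 48))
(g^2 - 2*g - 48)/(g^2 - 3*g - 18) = (-g^2 + 2*g + 48)/(-g^2 + 3*g + 18)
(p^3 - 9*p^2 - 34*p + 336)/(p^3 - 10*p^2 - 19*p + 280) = (p + 6)/(p + 5)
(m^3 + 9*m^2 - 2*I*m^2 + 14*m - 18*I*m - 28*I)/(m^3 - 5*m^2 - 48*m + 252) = (m^2 + 2*m*(1 - I) - 4*I)/(m^2 - 12*m + 36)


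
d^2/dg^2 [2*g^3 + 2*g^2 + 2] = 12*g + 4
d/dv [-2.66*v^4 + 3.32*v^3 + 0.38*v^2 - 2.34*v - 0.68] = -10.64*v^3 + 9.96*v^2 + 0.76*v - 2.34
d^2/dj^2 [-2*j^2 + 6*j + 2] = -4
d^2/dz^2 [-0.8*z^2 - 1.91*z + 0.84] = -1.60000000000000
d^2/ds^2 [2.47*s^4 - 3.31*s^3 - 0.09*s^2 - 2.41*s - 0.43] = 29.64*s^2 - 19.86*s - 0.18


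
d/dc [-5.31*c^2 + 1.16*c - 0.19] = 1.16 - 10.62*c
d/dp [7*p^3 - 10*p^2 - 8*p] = 21*p^2 - 20*p - 8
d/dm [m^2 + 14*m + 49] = 2*m + 14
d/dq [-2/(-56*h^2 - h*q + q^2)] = 2*(-h + 2*q)/(56*h^2 + h*q - q^2)^2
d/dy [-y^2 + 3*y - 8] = 3 - 2*y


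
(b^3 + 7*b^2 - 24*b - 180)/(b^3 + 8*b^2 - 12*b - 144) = (b - 5)/(b - 4)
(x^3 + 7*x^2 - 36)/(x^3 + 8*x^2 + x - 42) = (x + 6)/(x + 7)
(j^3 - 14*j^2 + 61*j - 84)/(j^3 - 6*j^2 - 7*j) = (j^2 - 7*j + 12)/(j*(j + 1))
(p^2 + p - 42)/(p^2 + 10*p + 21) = (p - 6)/(p + 3)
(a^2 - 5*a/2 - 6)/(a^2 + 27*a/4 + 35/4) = 2*(2*a^2 - 5*a - 12)/(4*a^2 + 27*a + 35)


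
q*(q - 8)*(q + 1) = q^3 - 7*q^2 - 8*q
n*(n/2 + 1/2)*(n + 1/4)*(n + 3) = n^4/2 + 17*n^3/8 + 2*n^2 + 3*n/8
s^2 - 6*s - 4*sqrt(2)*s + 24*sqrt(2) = (s - 6)*(s - 4*sqrt(2))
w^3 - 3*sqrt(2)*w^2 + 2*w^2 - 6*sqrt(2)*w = w*(w + 2)*(w - 3*sqrt(2))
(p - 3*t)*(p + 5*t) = p^2 + 2*p*t - 15*t^2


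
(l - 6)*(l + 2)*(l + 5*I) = l^3 - 4*l^2 + 5*I*l^2 - 12*l - 20*I*l - 60*I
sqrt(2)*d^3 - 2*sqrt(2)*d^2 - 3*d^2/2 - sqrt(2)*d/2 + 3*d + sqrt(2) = (d - 2)*(d - sqrt(2))*(sqrt(2)*d + 1/2)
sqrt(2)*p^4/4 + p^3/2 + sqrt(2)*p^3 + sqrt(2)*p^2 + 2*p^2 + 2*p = p*(p/2 + 1)*(p + 2)*(sqrt(2)*p/2 + 1)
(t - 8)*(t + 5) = t^2 - 3*t - 40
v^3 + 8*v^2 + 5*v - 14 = (v - 1)*(v + 2)*(v + 7)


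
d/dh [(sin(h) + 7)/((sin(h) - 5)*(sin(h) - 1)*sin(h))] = (-2*sin(h)^3 - 15*sin(h)^2 + 84*sin(h) - 35)*cos(h)/((sin(h) - 5)^2*(sin(h) - 1)^2*sin(h)^2)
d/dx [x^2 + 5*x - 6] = 2*x + 5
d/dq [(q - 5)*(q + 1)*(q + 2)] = 3*q^2 - 4*q - 13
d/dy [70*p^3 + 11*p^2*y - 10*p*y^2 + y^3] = 11*p^2 - 20*p*y + 3*y^2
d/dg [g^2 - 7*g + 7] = 2*g - 7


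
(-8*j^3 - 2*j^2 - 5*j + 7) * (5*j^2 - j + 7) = -40*j^5 - 2*j^4 - 79*j^3 + 26*j^2 - 42*j + 49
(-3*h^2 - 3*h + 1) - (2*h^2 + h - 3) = -5*h^2 - 4*h + 4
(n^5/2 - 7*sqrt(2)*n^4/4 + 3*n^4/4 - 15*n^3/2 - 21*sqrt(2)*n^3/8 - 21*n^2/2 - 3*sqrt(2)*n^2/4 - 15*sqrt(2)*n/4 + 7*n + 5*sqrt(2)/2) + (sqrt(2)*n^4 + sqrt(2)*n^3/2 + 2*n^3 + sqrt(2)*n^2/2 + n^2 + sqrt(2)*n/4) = n^5/2 - 3*sqrt(2)*n^4/4 + 3*n^4/4 - 11*n^3/2 - 17*sqrt(2)*n^3/8 - 19*n^2/2 - sqrt(2)*n^2/4 - 7*sqrt(2)*n/2 + 7*n + 5*sqrt(2)/2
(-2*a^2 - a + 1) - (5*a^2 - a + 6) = -7*a^2 - 5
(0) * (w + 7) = 0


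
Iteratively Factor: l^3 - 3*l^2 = (l)*(l^2 - 3*l) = l^2*(l - 3)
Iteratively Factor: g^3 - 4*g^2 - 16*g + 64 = (g + 4)*(g^2 - 8*g + 16) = (g - 4)*(g + 4)*(g - 4)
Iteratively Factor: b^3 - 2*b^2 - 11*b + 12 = (b - 1)*(b^2 - b - 12) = (b - 4)*(b - 1)*(b + 3)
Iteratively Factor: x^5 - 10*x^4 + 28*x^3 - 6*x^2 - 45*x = (x - 5)*(x^4 - 5*x^3 + 3*x^2 + 9*x) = x*(x - 5)*(x^3 - 5*x^2 + 3*x + 9) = x*(x - 5)*(x + 1)*(x^2 - 6*x + 9) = x*(x - 5)*(x - 3)*(x + 1)*(x - 3)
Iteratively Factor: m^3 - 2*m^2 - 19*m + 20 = (m - 5)*(m^2 + 3*m - 4) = (m - 5)*(m + 4)*(m - 1)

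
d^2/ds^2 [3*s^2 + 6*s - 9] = 6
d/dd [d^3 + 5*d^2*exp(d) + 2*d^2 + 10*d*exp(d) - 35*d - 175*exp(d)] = 5*d^2*exp(d) + 3*d^2 + 20*d*exp(d) + 4*d - 165*exp(d) - 35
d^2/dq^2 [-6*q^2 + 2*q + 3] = -12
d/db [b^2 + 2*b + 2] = 2*b + 2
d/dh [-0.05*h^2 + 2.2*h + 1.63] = 2.2 - 0.1*h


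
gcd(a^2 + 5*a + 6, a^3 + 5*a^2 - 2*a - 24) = a + 3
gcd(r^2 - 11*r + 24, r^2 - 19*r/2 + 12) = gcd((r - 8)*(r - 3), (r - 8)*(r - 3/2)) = r - 8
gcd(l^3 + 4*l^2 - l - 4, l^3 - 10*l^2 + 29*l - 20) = l - 1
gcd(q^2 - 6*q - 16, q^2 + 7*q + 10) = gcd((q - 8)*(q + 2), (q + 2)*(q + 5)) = q + 2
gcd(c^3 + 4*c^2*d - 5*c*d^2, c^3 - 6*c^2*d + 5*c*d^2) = c^2 - c*d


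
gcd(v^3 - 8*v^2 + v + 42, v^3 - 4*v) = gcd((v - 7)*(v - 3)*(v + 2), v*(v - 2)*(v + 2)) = v + 2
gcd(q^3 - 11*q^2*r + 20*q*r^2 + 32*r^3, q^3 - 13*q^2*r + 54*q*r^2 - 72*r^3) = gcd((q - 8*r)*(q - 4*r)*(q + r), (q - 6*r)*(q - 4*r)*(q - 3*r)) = q - 4*r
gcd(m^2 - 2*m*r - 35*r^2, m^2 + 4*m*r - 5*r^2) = m + 5*r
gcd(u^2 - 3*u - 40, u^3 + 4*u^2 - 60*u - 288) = u - 8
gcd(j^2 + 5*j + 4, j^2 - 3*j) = 1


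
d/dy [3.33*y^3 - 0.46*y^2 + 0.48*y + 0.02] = 9.99*y^2 - 0.92*y + 0.48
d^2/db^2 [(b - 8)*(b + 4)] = 2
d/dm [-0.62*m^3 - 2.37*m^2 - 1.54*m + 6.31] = -1.86*m^2 - 4.74*m - 1.54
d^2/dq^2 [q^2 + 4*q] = 2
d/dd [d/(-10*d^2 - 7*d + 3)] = (10*d^2 + 3)/(100*d^4 + 140*d^3 - 11*d^2 - 42*d + 9)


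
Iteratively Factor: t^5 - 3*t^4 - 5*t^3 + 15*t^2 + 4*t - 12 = (t + 2)*(t^4 - 5*t^3 + 5*t^2 + 5*t - 6) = (t - 2)*(t + 2)*(t^3 - 3*t^2 - t + 3) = (t - 2)*(t - 1)*(t + 2)*(t^2 - 2*t - 3) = (t - 2)*(t - 1)*(t + 1)*(t + 2)*(t - 3)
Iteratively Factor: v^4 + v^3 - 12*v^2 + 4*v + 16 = (v + 1)*(v^3 - 12*v + 16) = (v - 2)*(v + 1)*(v^2 + 2*v - 8) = (v - 2)*(v + 1)*(v + 4)*(v - 2)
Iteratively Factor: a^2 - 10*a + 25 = (a - 5)*(a - 5)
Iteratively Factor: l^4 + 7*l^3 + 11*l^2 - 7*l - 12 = (l - 1)*(l^3 + 8*l^2 + 19*l + 12) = (l - 1)*(l + 4)*(l^2 + 4*l + 3) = (l - 1)*(l + 3)*(l + 4)*(l + 1)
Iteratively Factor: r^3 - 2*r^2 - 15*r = (r)*(r^2 - 2*r - 15) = r*(r + 3)*(r - 5)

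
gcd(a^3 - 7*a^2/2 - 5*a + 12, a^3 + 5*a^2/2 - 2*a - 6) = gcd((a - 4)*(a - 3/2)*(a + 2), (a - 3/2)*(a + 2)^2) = a^2 + a/2 - 3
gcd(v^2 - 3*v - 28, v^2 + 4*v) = v + 4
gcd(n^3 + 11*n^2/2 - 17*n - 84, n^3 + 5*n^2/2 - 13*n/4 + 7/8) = n + 7/2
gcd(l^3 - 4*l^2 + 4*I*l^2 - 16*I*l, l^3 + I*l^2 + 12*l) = l^2 + 4*I*l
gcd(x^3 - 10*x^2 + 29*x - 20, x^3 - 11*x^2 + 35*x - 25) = x^2 - 6*x + 5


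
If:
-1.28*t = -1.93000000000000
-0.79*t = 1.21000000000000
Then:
No Solution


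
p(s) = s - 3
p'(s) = 1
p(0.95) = -2.05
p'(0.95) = 1.00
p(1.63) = -1.37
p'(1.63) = 1.00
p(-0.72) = -3.72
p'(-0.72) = 1.00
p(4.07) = 1.07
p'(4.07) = 1.00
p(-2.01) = -5.01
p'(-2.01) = 1.00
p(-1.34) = -4.34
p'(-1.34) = 1.00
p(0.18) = -2.82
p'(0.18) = 1.00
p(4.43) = 1.43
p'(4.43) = 1.00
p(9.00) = 6.00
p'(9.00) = 1.00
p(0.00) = -3.00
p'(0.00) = 1.00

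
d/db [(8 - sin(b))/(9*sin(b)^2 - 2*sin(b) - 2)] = 9*(sin(b)^2 - 16*sin(b) + 2)*cos(b)/(9*sin(b)^2 - 2*sin(b) - 2)^2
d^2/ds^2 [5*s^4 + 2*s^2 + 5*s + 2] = 60*s^2 + 4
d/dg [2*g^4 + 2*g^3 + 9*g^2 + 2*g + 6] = 8*g^3 + 6*g^2 + 18*g + 2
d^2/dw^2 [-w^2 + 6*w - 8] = -2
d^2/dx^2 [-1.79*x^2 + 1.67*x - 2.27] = -3.58000000000000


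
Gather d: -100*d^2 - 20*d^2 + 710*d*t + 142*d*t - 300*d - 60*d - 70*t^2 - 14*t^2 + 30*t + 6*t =-120*d^2 + d*(852*t - 360) - 84*t^2 + 36*t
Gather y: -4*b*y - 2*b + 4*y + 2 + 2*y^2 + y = -2*b + 2*y^2 + y*(5 - 4*b) + 2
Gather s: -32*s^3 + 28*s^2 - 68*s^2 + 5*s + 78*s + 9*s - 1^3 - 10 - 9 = -32*s^3 - 40*s^2 + 92*s - 20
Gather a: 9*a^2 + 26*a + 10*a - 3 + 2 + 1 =9*a^2 + 36*a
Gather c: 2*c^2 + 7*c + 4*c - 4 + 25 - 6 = 2*c^2 + 11*c + 15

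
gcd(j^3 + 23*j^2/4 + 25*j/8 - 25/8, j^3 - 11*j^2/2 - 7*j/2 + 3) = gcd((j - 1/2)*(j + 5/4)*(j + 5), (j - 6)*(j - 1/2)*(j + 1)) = j - 1/2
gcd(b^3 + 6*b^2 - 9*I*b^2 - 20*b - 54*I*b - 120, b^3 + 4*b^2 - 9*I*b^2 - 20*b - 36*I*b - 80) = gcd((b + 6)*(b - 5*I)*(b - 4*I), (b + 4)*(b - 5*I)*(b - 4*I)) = b^2 - 9*I*b - 20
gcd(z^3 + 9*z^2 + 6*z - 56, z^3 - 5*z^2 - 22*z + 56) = z^2 + 2*z - 8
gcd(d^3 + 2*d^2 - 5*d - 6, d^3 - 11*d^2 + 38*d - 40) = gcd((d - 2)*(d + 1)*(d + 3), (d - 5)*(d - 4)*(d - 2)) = d - 2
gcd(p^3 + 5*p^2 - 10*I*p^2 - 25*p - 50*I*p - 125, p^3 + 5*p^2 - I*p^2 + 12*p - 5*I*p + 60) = p + 5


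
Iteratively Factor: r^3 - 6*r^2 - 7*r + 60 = (r - 4)*(r^2 - 2*r - 15) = (r - 4)*(r + 3)*(r - 5)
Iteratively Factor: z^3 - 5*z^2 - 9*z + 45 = (z - 5)*(z^2 - 9) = (z - 5)*(z + 3)*(z - 3)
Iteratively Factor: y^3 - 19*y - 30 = (y + 2)*(y^2 - 2*y - 15) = (y - 5)*(y + 2)*(y + 3)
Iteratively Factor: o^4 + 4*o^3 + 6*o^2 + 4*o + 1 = (o + 1)*(o^3 + 3*o^2 + 3*o + 1) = (o + 1)^2*(o^2 + 2*o + 1) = (o + 1)^3*(o + 1)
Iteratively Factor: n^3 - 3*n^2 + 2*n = (n)*(n^2 - 3*n + 2) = n*(n - 1)*(n - 2)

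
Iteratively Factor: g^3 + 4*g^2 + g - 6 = (g + 2)*(g^2 + 2*g - 3) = (g + 2)*(g + 3)*(g - 1)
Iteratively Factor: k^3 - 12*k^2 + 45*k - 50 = (k - 5)*(k^2 - 7*k + 10) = (k - 5)^2*(k - 2)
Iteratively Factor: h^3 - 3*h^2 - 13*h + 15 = (h - 1)*(h^2 - 2*h - 15) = (h - 5)*(h - 1)*(h + 3)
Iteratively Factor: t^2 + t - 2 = (t - 1)*(t + 2)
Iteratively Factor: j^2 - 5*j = (j - 5)*(j)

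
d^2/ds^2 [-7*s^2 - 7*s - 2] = -14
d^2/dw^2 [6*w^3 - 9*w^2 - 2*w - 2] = 36*w - 18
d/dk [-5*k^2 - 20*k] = -10*k - 20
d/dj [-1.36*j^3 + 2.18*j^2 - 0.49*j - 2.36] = -4.08*j^2 + 4.36*j - 0.49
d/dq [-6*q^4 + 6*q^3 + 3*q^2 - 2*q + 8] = -24*q^3 + 18*q^2 + 6*q - 2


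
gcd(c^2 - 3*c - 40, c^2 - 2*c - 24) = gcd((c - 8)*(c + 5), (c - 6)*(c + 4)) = 1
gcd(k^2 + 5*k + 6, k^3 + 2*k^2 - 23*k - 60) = k + 3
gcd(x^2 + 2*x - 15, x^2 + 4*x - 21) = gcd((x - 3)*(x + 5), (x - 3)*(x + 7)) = x - 3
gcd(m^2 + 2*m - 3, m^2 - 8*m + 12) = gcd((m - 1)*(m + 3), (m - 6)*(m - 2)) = 1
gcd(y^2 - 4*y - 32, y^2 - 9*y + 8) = y - 8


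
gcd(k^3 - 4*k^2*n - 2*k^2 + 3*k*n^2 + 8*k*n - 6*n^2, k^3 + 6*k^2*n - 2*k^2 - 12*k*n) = k - 2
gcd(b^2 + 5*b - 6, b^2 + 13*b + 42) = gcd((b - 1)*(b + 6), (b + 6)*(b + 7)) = b + 6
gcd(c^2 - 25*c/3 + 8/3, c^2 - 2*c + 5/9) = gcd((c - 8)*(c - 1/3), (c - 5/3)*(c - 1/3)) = c - 1/3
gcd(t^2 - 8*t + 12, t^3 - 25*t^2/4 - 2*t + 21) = t^2 - 8*t + 12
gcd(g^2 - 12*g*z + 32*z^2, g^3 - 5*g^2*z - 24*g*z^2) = -g + 8*z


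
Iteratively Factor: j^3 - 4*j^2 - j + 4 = (j - 4)*(j^2 - 1) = (j - 4)*(j - 1)*(j + 1)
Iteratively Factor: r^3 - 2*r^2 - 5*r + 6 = (r - 1)*(r^2 - r - 6) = (r - 3)*(r - 1)*(r + 2)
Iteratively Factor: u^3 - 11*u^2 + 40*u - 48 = (u - 4)*(u^2 - 7*u + 12) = (u - 4)^2*(u - 3)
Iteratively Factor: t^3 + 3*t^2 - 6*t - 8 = (t - 2)*(t^2 + 5*t + 4) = (t - 2)*(t + 4)*(t + 1)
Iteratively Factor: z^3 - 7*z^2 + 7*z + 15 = (z + 1)*(z^2 - 8*z + 15) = (z - 5)*(z + 1)*(z - 3)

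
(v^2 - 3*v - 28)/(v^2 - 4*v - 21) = (v + 4)/(v + 3)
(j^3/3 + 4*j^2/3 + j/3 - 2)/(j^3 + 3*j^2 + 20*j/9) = 3*(j^3 + 4*j^2 + j - 6)/(j*(9*j^2 + 27*j + 20))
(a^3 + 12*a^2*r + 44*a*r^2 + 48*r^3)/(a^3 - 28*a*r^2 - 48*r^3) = (-a - 6*r)/(-a + 6*r)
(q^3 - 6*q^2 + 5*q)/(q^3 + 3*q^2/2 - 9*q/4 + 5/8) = 8*q*(q^2 - 6*q + 5)/(8*q^3 + 12*q^2 - 18*q + 5)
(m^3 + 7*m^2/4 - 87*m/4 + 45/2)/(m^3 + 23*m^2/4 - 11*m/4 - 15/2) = (m - 3)/(m + 1)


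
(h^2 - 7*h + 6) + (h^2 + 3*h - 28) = 2*h^2 - 4*h - 22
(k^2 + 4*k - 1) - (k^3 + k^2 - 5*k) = -k^3 + 9*k - 1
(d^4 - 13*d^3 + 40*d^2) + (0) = d^4 - 13*d^3 + 40*d^2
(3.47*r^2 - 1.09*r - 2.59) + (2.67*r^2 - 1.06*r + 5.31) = 6.14*r^2 - 2.15*r + 2.72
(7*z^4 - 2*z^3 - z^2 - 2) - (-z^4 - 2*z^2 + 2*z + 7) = 8*z^4 - 2*z^3 + z^2 - 2*z - 9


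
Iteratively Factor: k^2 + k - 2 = (k + 2)*(k - 1)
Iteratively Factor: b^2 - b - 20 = (b - 5)*(b + 4)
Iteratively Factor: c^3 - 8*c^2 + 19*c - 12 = (c - 3)*(c^2 - 5*c + 4) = (c - 4)*(c - 3)*(c - 1)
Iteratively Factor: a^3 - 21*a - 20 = (a + 4)*(a^2 - 4*a - 5) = (a + 1)*(a + 4)*(a - 5)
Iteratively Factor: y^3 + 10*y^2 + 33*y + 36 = (y + 3)*(y^2 + 7*y + 12) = (y + 3)*(y + 4)*(y + 3)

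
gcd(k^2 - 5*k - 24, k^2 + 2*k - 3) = k + 3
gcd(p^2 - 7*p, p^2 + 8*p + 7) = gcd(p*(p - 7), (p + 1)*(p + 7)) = 1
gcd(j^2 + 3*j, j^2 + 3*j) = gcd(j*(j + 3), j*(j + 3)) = j^2 + 3*j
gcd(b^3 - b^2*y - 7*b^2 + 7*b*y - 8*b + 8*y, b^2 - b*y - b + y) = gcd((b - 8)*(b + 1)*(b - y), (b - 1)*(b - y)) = -b + y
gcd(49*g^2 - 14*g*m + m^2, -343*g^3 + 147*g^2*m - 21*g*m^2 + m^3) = 49*g^2 - 14*g*m + m^2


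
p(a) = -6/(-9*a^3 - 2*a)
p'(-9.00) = 0.00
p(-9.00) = 0.00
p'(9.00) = 0.00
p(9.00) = 0.00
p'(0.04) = -1888.21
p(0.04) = 74.46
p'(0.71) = -4.35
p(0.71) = 1.29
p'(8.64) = -0.00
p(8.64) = 0.00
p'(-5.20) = -0.00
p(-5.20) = -0.00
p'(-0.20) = -82.95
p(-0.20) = -12.71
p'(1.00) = -1.44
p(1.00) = 0.55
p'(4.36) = -0.01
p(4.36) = 0.01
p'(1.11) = -1.00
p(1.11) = 0.41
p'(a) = -6*(27*a^2 + 2)/(-9*a^3 - 2*a)^2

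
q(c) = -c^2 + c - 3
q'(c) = 1 - 2*c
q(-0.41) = -3.58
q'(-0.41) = 1.82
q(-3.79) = -21.15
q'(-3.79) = 8.58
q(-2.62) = -12.48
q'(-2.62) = 6.24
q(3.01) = -9.05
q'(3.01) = -5.02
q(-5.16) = -34.79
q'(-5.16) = 11.32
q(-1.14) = -5.44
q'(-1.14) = 3.28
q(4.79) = -21.15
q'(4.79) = -8.58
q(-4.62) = -28.96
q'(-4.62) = 10.24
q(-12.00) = -159.00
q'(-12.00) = 25.00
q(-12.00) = -159.00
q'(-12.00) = 25.00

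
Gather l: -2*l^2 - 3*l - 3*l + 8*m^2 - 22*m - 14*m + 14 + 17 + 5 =-2*l^2 - 6*l + 8*m^2 - 36*m + 36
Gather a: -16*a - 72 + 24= -16*a - 48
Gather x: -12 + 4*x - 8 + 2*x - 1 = 6*x - 21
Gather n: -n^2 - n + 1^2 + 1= -n^2 - n + 2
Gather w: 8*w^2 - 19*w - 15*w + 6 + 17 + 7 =8*w^2 - 34*w + 30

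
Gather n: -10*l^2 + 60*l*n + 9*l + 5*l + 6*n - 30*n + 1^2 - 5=-10*l^2 + 14*l + n*(60*l - 24) - 4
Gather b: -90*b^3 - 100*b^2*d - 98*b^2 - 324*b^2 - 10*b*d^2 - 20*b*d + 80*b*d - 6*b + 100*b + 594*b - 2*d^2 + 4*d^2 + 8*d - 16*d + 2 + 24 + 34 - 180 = -90*b^3 + b^2*(-100*d - 422) + b*(-10*d^2 + 60*d + 688) + 2*d^2 - 8*d - 120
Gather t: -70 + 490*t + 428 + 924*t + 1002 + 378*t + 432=1792*t + 1792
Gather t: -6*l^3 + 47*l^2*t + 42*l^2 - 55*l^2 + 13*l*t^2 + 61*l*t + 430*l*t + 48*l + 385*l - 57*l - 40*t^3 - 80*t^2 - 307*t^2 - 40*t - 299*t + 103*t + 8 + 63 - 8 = -6*l^3 - 13*l^2 + 376*l - 40*t^3 + t^2*(13*l - 387) + t*(47*l^2 + 491*l - 236) + 63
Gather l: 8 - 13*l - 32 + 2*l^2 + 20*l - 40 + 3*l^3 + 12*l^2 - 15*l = 3*l^3 + 14*l^2 - 8*l - 64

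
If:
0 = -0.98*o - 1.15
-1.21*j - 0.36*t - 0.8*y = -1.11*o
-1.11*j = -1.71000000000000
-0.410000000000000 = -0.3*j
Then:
No Solution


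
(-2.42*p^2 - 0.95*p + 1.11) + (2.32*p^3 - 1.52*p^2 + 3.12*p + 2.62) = 2.32*p^3 - 3.94*p^2 + 2.17*p + 3.73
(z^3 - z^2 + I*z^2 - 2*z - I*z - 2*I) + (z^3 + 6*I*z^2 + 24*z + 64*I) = 2*z^3 - z^2 + 7*I*z^2 + 22*z - I*z + 62*I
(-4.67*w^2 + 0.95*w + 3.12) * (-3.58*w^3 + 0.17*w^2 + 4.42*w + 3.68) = 16.7186*w^5 - 4.1949*w^4 - 31.6495*w^3 - 12.4562*w^2 + 17.2864*w + 11.4816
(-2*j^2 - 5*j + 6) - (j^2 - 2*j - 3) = -3*j^2 - 3*j + 9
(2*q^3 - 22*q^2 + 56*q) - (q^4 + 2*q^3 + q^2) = -q^4 - 23*q^2 + 56*q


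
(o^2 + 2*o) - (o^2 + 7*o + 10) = -5*o - 10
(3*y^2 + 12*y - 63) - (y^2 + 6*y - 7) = 2*y^2 + 6*y - 56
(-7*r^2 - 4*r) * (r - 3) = -7*r^3 + 17*r^2 + 12*r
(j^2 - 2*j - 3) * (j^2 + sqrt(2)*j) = j^4 - 2*j^3 + sqrt(2)*j^3 - 3*j^2 - 2*sqrt(2)*j^2 - 3*sqrt(2)*j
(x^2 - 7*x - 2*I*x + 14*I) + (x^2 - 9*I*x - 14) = 2*x^2 - 7*x - 11*I*x - 14 + 14*I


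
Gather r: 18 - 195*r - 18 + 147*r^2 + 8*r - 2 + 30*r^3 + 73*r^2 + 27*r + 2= 30*r^3 + 220*r^2 - 160*r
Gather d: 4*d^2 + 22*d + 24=4*d^2 + 22*d + 24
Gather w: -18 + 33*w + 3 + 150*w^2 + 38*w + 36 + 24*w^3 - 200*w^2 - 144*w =24*w^3 - 50*w^2 - 73*w + 21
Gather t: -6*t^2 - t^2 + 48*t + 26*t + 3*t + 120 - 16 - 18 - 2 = -7*t^2 + 77*t + 84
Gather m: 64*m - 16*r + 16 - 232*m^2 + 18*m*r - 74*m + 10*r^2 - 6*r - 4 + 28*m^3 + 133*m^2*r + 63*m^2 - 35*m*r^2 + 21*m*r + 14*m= 28*m^3 + m^2*(133*r - 169) + m*(-35*r^2 + 39*r + 4) + 10*r^2 - 22*r + 12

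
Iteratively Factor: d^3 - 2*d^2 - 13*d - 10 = (d + 2)*(d^2 - 4*d - 5) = (d - 5)*(d + 2)*(d + 1)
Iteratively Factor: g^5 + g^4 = (g)*(g^4 + g^3) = g^2*(g^3 + g^2) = g^2*(g + 1)*(g^2) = g^3*(g + 1)*(g)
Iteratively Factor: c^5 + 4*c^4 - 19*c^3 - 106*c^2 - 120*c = (c + 4)*(c^4 - 19*c^2 - 30*c) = (c + 3)*(c + 4)*(c^3 - 3*c^2 - 10*c) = (c + 2)*(c + 3)*(c + 4)*(c^2 - 5*c) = (c - 5)*(c + 2)*(c + 3)*(c + 4)*(c)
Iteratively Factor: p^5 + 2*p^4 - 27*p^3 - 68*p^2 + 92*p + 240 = (p - 2)*(p^4 + 4*p^3 - 19*p^2 - 106*p - 120) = (p - 2)*(p + 3)*(p^3 + p^2 - 22*p - 40) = (p - 2)*(p + 2)*(p + 3)*(p^2 - p - 20) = (p - 5)*(p - 2)*(p + 2)*(p + 3)*(p + 4)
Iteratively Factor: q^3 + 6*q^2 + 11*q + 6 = (q + 2)*(q^2 + 4*q + 3) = (q + 1)*(q + 2)*(q + 3)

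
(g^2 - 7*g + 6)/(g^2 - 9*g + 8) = (g - 6)/(g - 8)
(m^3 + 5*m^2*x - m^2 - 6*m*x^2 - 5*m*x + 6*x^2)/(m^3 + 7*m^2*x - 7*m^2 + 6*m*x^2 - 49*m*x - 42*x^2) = (m^2 - m*x - m + x)/(m^2 + m*x - 7*m - 7*x)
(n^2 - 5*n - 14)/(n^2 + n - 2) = (n - 7)/(n - 1)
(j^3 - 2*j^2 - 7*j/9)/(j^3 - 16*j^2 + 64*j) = (j^2 - 2*j - 7/9)/(j^2 - 16*j + 64)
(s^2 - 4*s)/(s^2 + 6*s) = (s - 4)/(s + 6)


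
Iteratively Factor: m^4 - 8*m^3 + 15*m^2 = (m - 3)*(m^3 - 5*m^2) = m*(m - 3)*(m^2 - 5*m) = m*(m - 5)*(m - 3)*(m)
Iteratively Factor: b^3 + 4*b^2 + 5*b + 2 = (b + 1)*(b^2 + 3*b + 2) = (b + 1)*(b + 2)*(b + 1)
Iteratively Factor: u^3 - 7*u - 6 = (u - 3)*(u^2 + 3*u + 2) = (u - 3)*(u + 2)*(u + 1)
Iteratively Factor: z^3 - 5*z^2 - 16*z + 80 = (z + 4)*(z^2 - 9*z + 20) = (z - 5)*(z + 4)*(z - 4)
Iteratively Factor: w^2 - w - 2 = (w + 1)*(w - 2)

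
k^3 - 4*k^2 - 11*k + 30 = (k - 5)*(k - 2)*(k + 3)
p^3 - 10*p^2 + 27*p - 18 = (p - 6)*(p - 3)*(p - 1)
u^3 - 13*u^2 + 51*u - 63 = (u - 7)*(u - 3)^2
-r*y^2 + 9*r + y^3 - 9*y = (-r + y)*(y - 3)*(y + 3)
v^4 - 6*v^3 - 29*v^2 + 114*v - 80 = (v - 8)*(v - 2)*(v - 1)*(v + 5)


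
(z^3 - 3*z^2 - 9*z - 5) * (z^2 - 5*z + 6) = z^5 - 8*z^4 + 12*z^3 + 22*z^2 - 29*z - 30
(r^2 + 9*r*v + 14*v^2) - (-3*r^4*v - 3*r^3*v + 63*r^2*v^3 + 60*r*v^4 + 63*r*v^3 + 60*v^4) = 3*r^4*v + 3*r^3*v - 63*r^2*v^3 + r^2 - 60*r*v^4 - 63*r*v^3 + 9*r*v - 60*v^4 + 14*v^2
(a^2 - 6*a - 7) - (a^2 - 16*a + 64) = 10*a - 71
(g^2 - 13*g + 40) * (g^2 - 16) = g^4 - 13*g^3 + 24*g^2 + 208*g - 640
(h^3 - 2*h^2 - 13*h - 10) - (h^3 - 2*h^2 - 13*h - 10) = 0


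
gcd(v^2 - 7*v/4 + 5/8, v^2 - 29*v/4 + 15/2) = v - 5/4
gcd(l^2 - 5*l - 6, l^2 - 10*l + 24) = l - 6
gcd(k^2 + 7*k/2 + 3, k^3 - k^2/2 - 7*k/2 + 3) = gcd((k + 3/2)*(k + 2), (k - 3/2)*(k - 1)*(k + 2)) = k + 2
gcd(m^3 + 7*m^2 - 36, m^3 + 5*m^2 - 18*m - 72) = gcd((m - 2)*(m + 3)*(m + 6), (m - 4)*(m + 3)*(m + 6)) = m^2 + 9*m + 18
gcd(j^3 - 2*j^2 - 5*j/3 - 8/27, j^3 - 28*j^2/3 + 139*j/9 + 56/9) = j^2 - 7*j/3 - 8/9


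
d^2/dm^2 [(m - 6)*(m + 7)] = 2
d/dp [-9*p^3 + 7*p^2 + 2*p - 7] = -27*p^2 + 14*p + 2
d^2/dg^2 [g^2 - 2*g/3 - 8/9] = 2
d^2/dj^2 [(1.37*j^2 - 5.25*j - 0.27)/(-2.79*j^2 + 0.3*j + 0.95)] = (-1.4210854715202e-14*j^4 + 79.4396700000001*j^3 - 9.176868*j^2 + 82.13481*j - 3.98548)/(21.717639*j^6 - 7.00569*j^5 - 21.431385*j^4 + 4.7439*j^3 + 7.297425*j^2 - 0.81225*j - 0.857375)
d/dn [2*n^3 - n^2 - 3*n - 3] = 6*n^2 - 2*n - 3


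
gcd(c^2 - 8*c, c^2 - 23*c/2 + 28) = c - 8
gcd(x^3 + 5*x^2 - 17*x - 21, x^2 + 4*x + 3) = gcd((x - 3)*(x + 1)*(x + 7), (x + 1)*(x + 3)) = x + 1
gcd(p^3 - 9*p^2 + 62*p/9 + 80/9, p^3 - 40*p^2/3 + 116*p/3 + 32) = p^2 - 22*p/3 - 16/3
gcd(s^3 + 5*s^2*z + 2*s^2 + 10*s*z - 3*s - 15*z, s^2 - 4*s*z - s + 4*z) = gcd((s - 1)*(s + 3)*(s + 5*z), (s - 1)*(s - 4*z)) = s - 1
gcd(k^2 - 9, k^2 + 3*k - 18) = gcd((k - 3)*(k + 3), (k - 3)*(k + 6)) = k - 3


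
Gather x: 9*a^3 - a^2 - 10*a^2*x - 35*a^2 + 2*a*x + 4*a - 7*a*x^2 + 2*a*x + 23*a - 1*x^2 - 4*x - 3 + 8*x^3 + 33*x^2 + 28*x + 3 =9*a^3 - 36*a^2 + 27*a + 8*x^3 + x^2*(32 - 7*a) + x*(-10*a^2 + 4*a + 24)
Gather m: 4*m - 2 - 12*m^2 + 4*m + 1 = -12*m^2 + 8*m - 1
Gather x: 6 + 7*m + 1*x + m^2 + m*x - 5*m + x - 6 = m^2 + 2*m + x*(m + 2)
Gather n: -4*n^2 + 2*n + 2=-4*n^2 + 2*n + 2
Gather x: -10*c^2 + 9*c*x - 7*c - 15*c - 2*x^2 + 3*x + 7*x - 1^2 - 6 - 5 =-10*c^2 - 22*c - 2*x^2 + x*(9*c + 10) - 12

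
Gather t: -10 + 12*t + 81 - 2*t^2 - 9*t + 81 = -2*t^2 + 3*t + 152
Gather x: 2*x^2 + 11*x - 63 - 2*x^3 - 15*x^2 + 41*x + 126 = -2*x^3 - 13*x^2 + 52*x + 63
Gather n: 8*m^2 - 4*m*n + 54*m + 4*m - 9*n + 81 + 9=8*m^2 + 58*m + n*(-4*m - 9) + 90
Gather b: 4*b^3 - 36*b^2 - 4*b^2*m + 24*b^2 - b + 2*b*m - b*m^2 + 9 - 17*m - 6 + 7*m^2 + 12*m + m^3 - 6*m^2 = 4*b^3 + b^2*(-4*m - 12) + b*(-m^2 + 2*m - 1) + m^3 + m^2 - 5*m + 3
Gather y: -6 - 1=-7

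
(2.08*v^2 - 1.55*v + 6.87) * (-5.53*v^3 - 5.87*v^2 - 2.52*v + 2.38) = -11.5024*v^5 - 3.6381*v^4 - 34.1342*v^3 - 31.4705*v^2 - 21.0014*v + 16.3506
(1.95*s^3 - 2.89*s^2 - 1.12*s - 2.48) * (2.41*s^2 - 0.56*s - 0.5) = 4.6995*s^5 - 8.0569*s^4 - 2.0558*s^3 - 3.9046*s^2 + 1.9488*s + 1.24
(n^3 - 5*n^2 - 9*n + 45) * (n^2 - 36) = n^5 - 5*n^4 - 45*n^3 + 225*n^2 + 324*n - 1620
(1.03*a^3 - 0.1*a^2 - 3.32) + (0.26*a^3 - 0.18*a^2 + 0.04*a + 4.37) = 1.29*a^3 - 0.28*a^2 + 0.04*a + 1.05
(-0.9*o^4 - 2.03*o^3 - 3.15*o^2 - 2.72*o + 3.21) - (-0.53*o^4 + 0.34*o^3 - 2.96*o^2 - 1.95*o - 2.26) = -0.37*o^4 - 2.37*o^3 - 0.19*o^2 - 0.77*o + 5.47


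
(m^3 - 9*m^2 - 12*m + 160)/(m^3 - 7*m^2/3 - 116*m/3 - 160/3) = 3*(m - 5)/(3*m + 5)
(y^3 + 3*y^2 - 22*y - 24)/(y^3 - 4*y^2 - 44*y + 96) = (y^2 - 3*y - 4)/(y^2 - 10*y + 16)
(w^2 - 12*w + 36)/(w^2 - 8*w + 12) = (w - 6)/(w - 2)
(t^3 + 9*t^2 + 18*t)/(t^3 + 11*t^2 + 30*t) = (t + 3)/(t + 5)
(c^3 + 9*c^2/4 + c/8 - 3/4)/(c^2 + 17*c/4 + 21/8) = (2*c^2 + 3*c - 2)/(2*c + 7)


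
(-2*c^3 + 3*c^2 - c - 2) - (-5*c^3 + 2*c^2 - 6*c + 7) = 3*c^3 + c^2 + 5*c - 9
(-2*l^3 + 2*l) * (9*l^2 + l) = -18*l^5 - 2*l^4 + 18*l^3 + 2*l^2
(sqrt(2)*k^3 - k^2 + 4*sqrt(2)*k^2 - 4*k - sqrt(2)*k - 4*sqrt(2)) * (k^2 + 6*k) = sqrt(2)*k^5 - k^4 + 10*sqrt(2)*k^4 - 10*k^3 + 23*sqrt(2)*k^3 - 24*k^2 - 10*sqrt(2)*k^2 - 24*sqrt(2)*k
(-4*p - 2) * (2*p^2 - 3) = -8*p^3 - 4*p^2 + 12*p + 6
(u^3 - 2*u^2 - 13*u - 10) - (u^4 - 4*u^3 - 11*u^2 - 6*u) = -u^4 + 5*u^3 + 9*u^2 - 7*u - 10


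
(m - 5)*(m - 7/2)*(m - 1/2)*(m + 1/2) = m^4 - 17*m^3/2 + 69*m^2/4 + 17*m/8 - 35/8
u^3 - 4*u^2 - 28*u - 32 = (u - 8)*(u + 2)^2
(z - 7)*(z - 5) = z^2 - 12*z + 35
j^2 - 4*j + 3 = (j - 3)*(j - 1)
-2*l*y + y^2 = y*(-2*l + y)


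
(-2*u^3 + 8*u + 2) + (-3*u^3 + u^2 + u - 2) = -5*u^3 + u^2 + 9*u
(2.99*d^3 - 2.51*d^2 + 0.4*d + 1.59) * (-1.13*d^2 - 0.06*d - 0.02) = -3.3787*d^5 + 2.6569*d^4 - 0.3612*d^3 - 1.7705*d^2 - 0.1034*d - 0.0318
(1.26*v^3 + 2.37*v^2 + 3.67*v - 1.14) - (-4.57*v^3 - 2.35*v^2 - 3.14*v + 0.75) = 5.83*v^3 + 4.72*v^2 + 6.81*v - 1.89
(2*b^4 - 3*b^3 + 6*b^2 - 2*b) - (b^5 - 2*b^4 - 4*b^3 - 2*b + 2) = -b^5 + 4*b^4 + b^3 + 6*b^2 - 2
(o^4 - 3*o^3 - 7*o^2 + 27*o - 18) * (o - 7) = o^5 - 10*o^4 + 14*o^3 + 76*o^2 - 207*o + 126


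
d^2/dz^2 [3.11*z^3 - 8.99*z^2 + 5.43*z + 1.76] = 18.66*z - 17.98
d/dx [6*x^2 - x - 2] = 12*x - 1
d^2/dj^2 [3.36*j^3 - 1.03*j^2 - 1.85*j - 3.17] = 20.16*j - 2.06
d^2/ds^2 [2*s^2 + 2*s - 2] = 4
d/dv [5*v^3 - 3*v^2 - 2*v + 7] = 15*v^2 - 6*v - 2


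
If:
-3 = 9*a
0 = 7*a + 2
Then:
No Solution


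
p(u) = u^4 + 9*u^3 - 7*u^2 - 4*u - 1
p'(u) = 4*u^3 + 27*u^2 - 14*u - 4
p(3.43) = 404.52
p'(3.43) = 427.05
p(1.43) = 9.47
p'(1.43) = 42.89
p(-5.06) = -670.43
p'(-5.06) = 239.92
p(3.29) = 347.73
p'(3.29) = 384.64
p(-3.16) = -242.54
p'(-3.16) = 183.63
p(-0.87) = -8.17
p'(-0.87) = 25.98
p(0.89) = -3.13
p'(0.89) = 7.75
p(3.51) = 439.70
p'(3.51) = 452.48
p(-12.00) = 4223.00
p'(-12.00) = -2860.00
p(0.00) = -1.00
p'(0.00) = -4.00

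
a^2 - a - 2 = (a - 2)*(a + 1)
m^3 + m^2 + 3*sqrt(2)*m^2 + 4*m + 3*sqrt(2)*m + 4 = (m + 1)*(m + sqrt(2))*(m + 2*sqrt(2))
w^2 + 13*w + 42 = (w + 6)*(w + 7)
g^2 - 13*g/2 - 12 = (g - 8)*(g + 3/2)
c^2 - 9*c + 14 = (c - 7)*(c - 2)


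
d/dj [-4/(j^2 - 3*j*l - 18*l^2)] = 4*(2*j - 3*l)/(-j^2 + 3*j*l + 18*l^2)^2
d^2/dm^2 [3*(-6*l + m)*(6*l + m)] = 6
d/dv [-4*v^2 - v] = -8*v - 1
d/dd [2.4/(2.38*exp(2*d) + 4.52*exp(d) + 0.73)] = (-11.424*exp(d) - 10.848)*exp(d)/(2.38*exp(2*d) + 4.52*exp(d) + 0.73)^2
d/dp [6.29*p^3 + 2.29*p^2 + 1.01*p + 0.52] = 18.87*p^2 + 4.58*p + 1.01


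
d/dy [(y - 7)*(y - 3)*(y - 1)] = 3*y^2 - 22*y + 31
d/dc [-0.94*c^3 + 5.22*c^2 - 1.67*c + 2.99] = -2.82*c^2 + 10.44*c - 1.67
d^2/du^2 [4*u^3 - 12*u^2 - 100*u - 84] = 24*u - 24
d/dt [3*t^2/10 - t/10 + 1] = 3*t/5 - 1/10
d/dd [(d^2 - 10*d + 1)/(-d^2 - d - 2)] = (-11*d^2 - 2*d + 21)/(d^4 + 2*d^3 + 5*d^2 + 4*d + 4)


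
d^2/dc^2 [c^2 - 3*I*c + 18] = 2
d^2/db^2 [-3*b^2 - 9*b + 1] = -6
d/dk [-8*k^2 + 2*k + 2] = 2 - 16*k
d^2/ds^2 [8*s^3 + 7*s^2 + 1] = 48*s + 14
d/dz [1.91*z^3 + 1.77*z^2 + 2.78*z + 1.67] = 5.73*z^2 + 3.54*z + 2.78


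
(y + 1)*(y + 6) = y^2 + 7*y + 6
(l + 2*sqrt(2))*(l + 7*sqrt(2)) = l^2 + 9*sqrt(2)*l + 28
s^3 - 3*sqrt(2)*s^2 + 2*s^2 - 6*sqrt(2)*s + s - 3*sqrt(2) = (s + 1)^2*(s - 3*sqrt(2))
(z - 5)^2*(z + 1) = z^3 - 9*z^2 + 15*z + 25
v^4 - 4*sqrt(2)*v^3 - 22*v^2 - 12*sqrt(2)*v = v*(v - 6*sqrt(2))*(v + sqrt(2))^2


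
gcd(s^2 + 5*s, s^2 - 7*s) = s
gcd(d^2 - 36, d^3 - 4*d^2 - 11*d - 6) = d - 6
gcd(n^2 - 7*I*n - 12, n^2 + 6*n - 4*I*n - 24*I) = n - 4*I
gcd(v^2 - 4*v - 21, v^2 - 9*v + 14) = v - 7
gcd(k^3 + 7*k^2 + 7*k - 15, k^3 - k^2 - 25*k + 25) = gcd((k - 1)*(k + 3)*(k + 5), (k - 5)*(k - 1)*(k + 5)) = k^2 + 4*k - 5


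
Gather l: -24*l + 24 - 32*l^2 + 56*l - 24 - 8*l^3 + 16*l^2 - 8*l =-8*l^3 - 16*l^2 + 24*l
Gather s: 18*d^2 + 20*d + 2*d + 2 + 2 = 18*d^2 + 22*d + 4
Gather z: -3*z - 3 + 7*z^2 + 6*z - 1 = 7*z^2 + 3*z - 4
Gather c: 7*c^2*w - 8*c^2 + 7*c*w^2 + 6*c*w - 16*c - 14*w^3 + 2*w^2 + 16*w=c^2*(7*w - 8) + c*(7*w^2 + 6*w - 16) - 14*w^3 + 2*w^2 + 16*w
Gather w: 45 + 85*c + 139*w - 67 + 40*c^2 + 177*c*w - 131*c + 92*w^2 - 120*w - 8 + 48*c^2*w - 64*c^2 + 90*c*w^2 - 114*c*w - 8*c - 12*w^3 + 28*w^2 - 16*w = -24*c^2 - 54*c - 12*w^3 + w^2*(90*c + 120) + w*(48*c^2 + 63*c + 3) - 30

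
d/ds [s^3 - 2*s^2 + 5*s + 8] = 3*s^2 - 4*s + 5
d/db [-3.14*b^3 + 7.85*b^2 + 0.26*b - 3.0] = -9.42*b^2 + 15.7*b + 0.26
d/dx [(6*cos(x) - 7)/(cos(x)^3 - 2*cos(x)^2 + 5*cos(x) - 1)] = 16*(12*cos(x)^3 - 33*cos(x)^2 + 28*cos(x) - 29)*sin(x)/(8*sin(x)^2 + 23*cos(x) + cos(3*x) - 12)^2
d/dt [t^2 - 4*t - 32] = 2*t - 4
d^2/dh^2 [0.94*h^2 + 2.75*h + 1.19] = 1.88000000000000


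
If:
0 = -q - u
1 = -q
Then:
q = -1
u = 1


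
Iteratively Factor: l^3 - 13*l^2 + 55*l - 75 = (l - 5)*(l^2 - 8*l + 15) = (l - 5)*(l - 3)*(l - 5)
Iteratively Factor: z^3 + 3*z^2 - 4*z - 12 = (z + 2)*(z^2 + z - 6) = (z - 2)*(z + 2)*(z + 3)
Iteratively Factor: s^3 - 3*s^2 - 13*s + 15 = (s - 5)*(s^2 + 2*s - 3) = (s - 5)*(s - 1)*(s + 3)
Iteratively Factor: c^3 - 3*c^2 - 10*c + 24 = (c + 3)*(c^2 - 6*c + 8) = (c - 2)*(c + 3)*(c - 4)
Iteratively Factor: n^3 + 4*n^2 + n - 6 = (n + 2)*(n^2 + 2*n - 3) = (n + 2)*(n + 3)*(n - 1)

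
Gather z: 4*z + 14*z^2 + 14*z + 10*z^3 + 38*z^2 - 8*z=10*z^3 + 52*z^2 + 10*z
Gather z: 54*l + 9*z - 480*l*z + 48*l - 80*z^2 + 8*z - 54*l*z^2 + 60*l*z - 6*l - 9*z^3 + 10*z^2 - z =96*l - 9*z^3 + z^2*(-54*l - 70) + z*(16 - 420*l)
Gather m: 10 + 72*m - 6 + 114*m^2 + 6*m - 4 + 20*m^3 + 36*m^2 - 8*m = 20*m^3 + 150*m^2 + 70*m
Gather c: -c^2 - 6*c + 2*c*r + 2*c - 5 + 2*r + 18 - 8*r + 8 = -c^2 + c*(2*r - 4) - 6*r + 21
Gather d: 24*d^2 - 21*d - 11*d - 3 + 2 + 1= 24*d^2 - 32*d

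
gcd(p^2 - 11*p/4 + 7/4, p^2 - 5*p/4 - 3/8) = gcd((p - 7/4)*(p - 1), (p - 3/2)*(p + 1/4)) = 1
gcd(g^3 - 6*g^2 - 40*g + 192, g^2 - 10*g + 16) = g - 8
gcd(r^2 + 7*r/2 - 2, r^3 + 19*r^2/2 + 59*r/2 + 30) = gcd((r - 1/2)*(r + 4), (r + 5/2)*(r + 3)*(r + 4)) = r + 4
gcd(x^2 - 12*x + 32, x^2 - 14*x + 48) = x - 8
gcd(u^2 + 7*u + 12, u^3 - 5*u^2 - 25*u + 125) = 1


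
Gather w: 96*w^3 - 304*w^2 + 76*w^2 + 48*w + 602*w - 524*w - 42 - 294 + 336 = 96*w^3 - 228*w^2 + 126*w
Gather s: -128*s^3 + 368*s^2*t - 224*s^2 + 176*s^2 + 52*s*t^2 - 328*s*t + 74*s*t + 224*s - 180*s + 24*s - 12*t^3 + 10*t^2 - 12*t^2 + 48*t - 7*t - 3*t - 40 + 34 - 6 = -128*s^3 + s^2*(368*t - 48) + s*(52*t^2 - 254*t + 68) - 12*t^3 - 2*t^2 + 38*t - 12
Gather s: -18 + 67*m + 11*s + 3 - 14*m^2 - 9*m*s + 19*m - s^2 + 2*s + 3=-14*m^2 + 86*m - s^2 + s*(13 - 9*m) - 12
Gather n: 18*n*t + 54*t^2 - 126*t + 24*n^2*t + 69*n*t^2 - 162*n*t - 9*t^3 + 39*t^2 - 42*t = 24*n^2*t + n*(69*t^2 - 144*t) - 9*t^3 + 93*t^2 - 168*t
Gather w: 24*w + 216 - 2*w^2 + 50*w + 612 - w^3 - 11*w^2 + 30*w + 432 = -w^3 - 13*w^2 + 104*w + 1260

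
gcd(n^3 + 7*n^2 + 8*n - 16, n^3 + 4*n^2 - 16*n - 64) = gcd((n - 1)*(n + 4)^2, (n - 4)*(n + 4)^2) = n^2 + 8*n + 16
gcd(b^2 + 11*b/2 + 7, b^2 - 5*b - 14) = b + 2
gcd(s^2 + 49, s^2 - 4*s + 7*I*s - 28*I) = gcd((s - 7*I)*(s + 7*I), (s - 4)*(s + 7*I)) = s + 7*I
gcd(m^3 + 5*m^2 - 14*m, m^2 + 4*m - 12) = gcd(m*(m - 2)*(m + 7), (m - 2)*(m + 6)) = m - 2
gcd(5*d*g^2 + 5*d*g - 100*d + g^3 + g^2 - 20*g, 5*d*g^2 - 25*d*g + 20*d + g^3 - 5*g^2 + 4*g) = 5*d*g - 20*d + g^2 - 4*g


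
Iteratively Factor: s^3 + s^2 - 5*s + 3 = (s + 3)*(s^2 - 2*s + 1) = (s - 1)*(s + 3)*(s - 1)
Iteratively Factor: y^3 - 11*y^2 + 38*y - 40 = (y - 4)*(y^2 - 7*y + 10) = (y - 4)*(y - 2)*(y - 5)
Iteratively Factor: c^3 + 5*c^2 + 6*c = (c + 3)*(c^2 + 2*c) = c*(c + 3)*(c + 2)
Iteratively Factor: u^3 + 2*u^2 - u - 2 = (u - 1)*(u^2 + 3*u + 2) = (u - 1)*(u + 2)*(u + 1)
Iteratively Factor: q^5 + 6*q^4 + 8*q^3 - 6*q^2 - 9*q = (q + 3)*(q^4 + 3*q^3 - q^2 - 3*q) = (q + 3)^2*(q^3 - q) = q*(q + 3)^2*(q^2 - 1) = q*(q - 1)*(q + 3)^2*(q + 1)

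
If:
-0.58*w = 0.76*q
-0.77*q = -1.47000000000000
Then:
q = 1.91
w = -2.50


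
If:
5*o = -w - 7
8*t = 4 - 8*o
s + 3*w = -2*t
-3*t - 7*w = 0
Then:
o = -5/4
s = -5/4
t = 7/4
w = -3/4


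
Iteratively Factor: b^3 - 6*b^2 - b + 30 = (b - 3)*(b^2 - 3*b - 10) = (b - 3)*(b + 2)*(b - 5)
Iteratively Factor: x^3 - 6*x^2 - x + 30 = (x + 2)*(x^2 - 8*x + 15) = (x - 5)*(x + 2)*(x - 3)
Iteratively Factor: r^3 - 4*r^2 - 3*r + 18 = (r - 3)*(r^2 - r - 6) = (r - 3)^2*(r + 2)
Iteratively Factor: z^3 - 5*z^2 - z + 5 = (z - 1)*(z^2 - 4*z - 5) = (z - 5)*(z - 1)*(z + 1)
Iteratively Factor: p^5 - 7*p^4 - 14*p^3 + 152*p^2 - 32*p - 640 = (p + 2)*(p^4 - 9*p^3 + 4*p^2 + 144*p - 320) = (p - 4)*(p + 2)*(p^3 - 5*p^2 - 16*p + 80) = (p - 5)*(p - 4)*(p + 2)*(p^2 - 16) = (p - 5)*(p - 4)*(p + 2)*(p + 4)*(p - 4)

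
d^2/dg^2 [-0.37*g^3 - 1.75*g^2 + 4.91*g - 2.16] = -2.22*g - 3.5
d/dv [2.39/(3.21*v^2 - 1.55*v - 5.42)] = (3.7045 - 15.3438*v)/(-3.21*v^2 + 1.55*v + 5.42)^2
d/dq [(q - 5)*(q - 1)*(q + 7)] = 3*q^2 + 2*q - 37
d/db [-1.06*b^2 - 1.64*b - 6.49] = -2.12*b - 1.64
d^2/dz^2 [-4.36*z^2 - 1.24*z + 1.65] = -8.72000000000000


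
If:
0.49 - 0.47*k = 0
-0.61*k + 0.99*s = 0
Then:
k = 1.04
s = 0.64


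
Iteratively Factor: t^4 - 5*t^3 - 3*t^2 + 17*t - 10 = (t - 1)*(t^3 - 4*t^2 - 7*t + 10) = (t - 1)^2*(t^2 - 3*t - 10) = (t - 5)*(t - 1)^2*(t + 2)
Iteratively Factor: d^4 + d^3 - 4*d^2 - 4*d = (d)*(d^3 + d^2 - 4*d - 4) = d*(d + 2)*(d^2 - d - 2) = d*(d - 2)*(d + 2)*(d + 1)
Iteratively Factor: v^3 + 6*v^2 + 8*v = (v + 2)*(v^2 + 4*v) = (v + 2)*(v + 4)*(v)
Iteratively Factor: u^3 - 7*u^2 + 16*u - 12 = (u - 2)*(u^2 - 5*u + 6) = (u - 3)*(u - 2)*(u - 2)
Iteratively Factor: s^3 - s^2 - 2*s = (s)*(s^2 - s - 2) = s*(s - 2)*(s + 1)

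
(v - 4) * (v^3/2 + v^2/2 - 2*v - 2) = v^4/2 - 3*v^3/2 - 4*v^2 + 6*v + 8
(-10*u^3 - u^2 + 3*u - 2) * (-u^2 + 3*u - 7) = 10*u^5 - 29*u^4 + 64*u^3 + 18*u^2 - 27*u + 14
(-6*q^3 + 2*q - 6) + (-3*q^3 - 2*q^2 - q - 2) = -9*q^3 - 2*q^2 + q - 8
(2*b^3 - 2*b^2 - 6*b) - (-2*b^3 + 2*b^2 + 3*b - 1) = 4*b^3 - 4*b^2 - 9*b + 1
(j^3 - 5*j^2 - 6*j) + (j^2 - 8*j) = j^3 - 4*j^2 - 14*j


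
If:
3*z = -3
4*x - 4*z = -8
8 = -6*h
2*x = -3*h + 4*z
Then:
No Solution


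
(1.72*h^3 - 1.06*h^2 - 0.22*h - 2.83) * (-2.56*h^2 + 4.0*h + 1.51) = -4.4032*h^5 + 9.5936*h^4 - 1.0796*h^3 + 4.7642*h^2 - 11.6522*h - 4.2733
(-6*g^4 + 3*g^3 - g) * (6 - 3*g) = 18*g^5 - 45*g^4 + 18*g^3 + 3*g^2 - 6*g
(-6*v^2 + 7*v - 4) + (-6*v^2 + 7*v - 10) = -12*v^2 + 14*v - 14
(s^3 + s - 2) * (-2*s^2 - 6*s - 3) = -2*s^5 - 6*s^4 - 5*s^3 - 2*s^2 + 9*s + 6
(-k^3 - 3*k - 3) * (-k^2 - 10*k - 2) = k^5 + 10*k^4 + 5*k^3 + 33*k^2 + 36*k + 6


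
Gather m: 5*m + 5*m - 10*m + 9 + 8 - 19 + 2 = 0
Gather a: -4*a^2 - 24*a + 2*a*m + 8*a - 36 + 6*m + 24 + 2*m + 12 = -4*a^2 + a*(2*m - 16) + 8*m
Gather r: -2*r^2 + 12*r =-2*r^2 + 12*r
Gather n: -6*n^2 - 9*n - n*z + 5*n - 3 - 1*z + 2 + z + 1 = -6*n^2 + n*(-z - 4)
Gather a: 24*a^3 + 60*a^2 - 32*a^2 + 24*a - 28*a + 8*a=24*a^3 + 28*a^2 + 4*a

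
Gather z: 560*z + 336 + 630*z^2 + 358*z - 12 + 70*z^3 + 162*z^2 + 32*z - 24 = 70*z^3 + 792*z^2 + 950*z + 300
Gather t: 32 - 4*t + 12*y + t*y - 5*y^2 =t*(y - 4) - 5*y^2 + 12*y + 32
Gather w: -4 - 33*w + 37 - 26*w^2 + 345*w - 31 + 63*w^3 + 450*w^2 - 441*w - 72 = 63*w^3 + 424*w^2 - 129*w - 70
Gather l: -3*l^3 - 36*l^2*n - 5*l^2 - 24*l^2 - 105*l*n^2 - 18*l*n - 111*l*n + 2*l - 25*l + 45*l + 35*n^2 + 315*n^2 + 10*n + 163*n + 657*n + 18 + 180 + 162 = -3*l^3 + l^2*(-36*n - 29) + l*(-105*n^2 - 129*n + 22) + 350*n^2 + 830*n + 360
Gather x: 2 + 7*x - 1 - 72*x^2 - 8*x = -72*x^2 - x + 1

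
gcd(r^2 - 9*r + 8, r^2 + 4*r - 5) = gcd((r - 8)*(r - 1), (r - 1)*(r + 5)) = r - 1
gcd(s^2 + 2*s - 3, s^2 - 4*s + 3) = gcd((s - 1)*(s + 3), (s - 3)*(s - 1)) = s - 1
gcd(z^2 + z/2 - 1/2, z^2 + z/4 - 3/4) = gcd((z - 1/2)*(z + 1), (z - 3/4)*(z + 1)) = z + 1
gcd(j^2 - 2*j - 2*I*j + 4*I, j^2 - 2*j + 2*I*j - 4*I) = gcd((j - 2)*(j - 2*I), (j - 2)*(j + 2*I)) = j - 2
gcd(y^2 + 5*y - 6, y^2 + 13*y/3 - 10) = y + 6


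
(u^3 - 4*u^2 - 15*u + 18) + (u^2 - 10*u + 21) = u^3 - 3*u^2 - 25*u + 39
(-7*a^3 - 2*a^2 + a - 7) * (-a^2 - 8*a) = 7*a^5 + 58*a^4 + 15*a^3 - a^2 + 56*a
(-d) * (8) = -8*d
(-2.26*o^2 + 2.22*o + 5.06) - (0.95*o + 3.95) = -2.26*o^2 + 1.27*o + 1.11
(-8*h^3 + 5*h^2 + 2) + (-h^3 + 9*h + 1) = -9*h^3 + 5*h^2 + 9*h + 3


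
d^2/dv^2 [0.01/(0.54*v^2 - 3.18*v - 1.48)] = (0.005832*v^2 - 0.034344*v - 0.01*(1.08*v - 3.18)*(2.16*v - 6.36) - 0.015984)/(-0.54*v^2 + 3.18*v + 1.48)^3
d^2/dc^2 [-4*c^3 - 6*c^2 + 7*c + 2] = -24*c - 12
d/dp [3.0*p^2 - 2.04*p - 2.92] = 6.0*p - 2.04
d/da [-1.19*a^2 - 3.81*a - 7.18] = -2.38*a - 3.81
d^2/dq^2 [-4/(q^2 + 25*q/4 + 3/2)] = 32*(16*q^2 + 100*q - (8*q + 25)^2 + 24)/(4*q^2 + 25*q + 6)^3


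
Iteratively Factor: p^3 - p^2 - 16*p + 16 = (p - 1)*(p^2 - 16) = (p - 1)*(p + 4)*(p - 4)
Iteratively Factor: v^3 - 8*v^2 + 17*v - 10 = (v - 1)*(v^2 - 7*v + 10) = (v - 2)*(v - 1)*(v - 5)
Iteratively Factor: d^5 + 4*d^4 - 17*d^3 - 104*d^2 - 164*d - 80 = (d + 2)*(d^4 + 2*d^3 - 21*d^2 - 62*d - 40) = (d - 5)*(d + 2)*(d^3 + 7*d^2 + 14*d + 8) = (d - 5)*(d + 2)*(d + 4)*(d^2 + 3*d + 2) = (d - 5)*(d + 1)*(d + 2)*(d + 4)*(d + 2)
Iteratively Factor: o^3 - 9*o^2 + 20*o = (o - 5)*(o^2 - 4*o) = (o - 5)*(o - 4)*(o)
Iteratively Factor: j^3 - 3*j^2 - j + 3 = (j + 1)*(j^2 - 4*j + 3) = (j - 3)*(j + 1)*(j - 1)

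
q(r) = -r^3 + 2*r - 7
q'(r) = 2 - 3*r^2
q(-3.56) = 31.00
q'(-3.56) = -36.02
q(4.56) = -92.70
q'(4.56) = -60.38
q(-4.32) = 64.98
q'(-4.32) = -53.99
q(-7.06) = 330.78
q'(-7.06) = -147.53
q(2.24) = -13.76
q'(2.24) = -13.05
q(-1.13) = -7.82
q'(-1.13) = -1.83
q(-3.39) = 25.18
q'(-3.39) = -32.48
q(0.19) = -6.63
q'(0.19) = 1.89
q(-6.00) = 197.00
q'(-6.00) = -106.00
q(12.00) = -1711.00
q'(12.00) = -430.00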